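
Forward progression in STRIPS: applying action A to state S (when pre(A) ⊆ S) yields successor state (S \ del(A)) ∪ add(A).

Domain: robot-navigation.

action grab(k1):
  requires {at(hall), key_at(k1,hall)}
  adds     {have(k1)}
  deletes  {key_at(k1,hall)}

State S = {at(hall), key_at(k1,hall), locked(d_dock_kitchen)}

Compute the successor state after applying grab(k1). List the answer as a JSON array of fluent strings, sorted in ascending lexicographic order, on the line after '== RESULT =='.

Progress:
  pre ⊆ S: {at(hall), key_at(k1,hall)} ⊆ S  — applicable
  S \ del = {at(hall), locked(d_dock_kitchen)}
  ∪ add   = {at(hall), have(k1), locked(d_dock_kitchen)}

== RESULT ==
["at(hall)", "have(k1)", "locked(d_dock_kitchen)"]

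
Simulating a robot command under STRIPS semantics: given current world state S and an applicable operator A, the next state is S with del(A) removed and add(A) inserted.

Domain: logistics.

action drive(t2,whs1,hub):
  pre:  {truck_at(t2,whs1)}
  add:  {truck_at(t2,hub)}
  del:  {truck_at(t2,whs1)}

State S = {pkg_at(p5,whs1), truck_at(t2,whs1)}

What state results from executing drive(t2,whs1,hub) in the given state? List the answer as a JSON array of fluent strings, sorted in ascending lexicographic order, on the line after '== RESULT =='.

Compute (S \ del) ∪ add:
  pre ⊆ S: {truck_at(t2,whs1)} ⊆ S  — applicable
  S \ del = {pkg_at(p5,whs1)}
  ∪ add   = {pkg_at(p5,whs1), truck_at(t2,hub)}

== RESULT ==
["pkg_at(p5,whs1)", "truck_at(t2,hub)"]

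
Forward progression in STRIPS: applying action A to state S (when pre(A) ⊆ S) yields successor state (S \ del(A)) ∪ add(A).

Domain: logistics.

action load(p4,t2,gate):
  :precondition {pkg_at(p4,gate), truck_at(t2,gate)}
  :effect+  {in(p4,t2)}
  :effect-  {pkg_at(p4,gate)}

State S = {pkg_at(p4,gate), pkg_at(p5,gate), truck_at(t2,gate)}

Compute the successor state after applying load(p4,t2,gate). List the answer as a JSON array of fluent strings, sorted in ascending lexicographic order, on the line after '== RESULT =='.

Compute (S \ del) ∪ add:
  pre ⊆ S: {pkg_at(p4,gate), truck_at(t2,gate)} ⊆ S  — applicable
  S \ del = {pkg_at(p5,gate), truck_at(t2,gate)}
  ∪ add   = {in(p4,t2), pkg_at(p5,gate), truck_at(t2,gate)}

== RESULT ==
["in(p4,t2)", "pkg_at(p5,gate)", "truck_at(t2,gate)"]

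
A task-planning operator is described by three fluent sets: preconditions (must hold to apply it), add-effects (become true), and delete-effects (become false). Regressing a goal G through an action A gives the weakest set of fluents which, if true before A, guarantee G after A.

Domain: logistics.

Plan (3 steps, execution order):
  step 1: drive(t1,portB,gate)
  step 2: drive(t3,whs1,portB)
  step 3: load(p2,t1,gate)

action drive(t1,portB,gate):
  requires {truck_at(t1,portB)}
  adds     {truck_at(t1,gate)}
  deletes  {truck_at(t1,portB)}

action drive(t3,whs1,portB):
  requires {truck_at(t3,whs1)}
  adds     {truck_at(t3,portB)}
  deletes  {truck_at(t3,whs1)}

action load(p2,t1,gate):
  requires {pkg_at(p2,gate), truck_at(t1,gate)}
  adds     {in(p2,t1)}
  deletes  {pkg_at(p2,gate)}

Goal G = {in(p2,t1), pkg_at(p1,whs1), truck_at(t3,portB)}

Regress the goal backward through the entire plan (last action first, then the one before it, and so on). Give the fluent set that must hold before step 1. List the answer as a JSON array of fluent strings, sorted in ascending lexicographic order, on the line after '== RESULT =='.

Regress step by step:
  through step 3 (load(p2,t1,gate)): drop {in(p2,t1)}, keep {pkg_at(p1,whs1), truck_at(t3,portB)}, require {pkg_at(p2,gate), truck_at(t1,gate)}
    → {pkg_at(p1,whs1), pkg_at(p2,gate), truck_at(t1,gate), truck_at(t3,portB)}
  through step 2 (drive(t3,whs1,portB)): drop {truck_at(t3,portB)}, keep {pkg_at(p1,whs1), pkg_at(p2,gate), truck_at(t1,gate)}, require {truck_at(t3,whs1)}
    → {pkg_at(p1,whs1), pkg_at(p2,gate), truck_at(t1,gate), truck_at(t3,whs1)}
  through step 1 (drive(t1,portB,gate)): drop {truck_at(t1,gate)}, keep {pkg_at(p1,whs1), pkg_at(p2,gate), truck_at(t3,whs1)}, require {truck_at(t1,portB)}
    → {pkg_at(p1,whs1), pkg_at(p2,gate), truck_at(t1,portB), truck_at(t3,whs1)}

== RESULT ==
["pkg_at(p1,whs1)", "pkg_at(p2,gate)", "truck_at(t1,portB)", "truck_at(t3,whs1)"]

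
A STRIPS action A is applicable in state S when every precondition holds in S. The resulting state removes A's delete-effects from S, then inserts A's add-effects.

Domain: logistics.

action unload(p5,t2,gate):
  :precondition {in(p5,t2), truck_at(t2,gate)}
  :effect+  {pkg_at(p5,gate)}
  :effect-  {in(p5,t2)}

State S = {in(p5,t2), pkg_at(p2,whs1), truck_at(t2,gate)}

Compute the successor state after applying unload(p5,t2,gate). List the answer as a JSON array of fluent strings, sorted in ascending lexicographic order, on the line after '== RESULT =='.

Progress:
  pre ⊆ S: {in(p5,t2), truck_at(t2,gate)} ⊆ S  — applicable
  S \ del = {pkg_at(p2,whs1), truck_at(t2,gate)}
  ∪ add   = {pkg_at(p2,whs1), pkg_at(p5,gate), truck_at(t2,gate)}

== RESULT ==
["pkg_at(p2,whs1)", "pkg_at(p5,gate)", "truck_at(t2,gate)"]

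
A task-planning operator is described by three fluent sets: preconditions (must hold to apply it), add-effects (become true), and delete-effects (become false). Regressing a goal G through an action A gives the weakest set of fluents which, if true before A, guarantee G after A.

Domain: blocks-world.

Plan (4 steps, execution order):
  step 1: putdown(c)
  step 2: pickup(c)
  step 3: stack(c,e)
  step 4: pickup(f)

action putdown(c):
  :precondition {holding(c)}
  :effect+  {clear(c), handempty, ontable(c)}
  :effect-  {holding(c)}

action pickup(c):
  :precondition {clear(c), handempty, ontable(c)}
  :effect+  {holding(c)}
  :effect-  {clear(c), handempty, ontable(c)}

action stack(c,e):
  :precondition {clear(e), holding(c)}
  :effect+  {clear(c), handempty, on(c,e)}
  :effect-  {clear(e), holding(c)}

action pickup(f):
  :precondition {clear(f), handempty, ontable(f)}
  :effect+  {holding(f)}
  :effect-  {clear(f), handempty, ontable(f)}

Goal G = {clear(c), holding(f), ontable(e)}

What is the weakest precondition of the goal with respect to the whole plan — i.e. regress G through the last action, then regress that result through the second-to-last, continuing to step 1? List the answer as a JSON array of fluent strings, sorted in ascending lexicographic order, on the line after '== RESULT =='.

Regress step by step:
  through step 4 (pickup(f)): drop {holding(f)}, keep {clear(c), ontable(e)}, require {clear(f), handempty, ontable(f)}
    → {clear(c), clear(f), handempty, ontable(e), ontable(f)}
  through step 3 (stack(c,e)): drop {clear(c), handempty}, keep {clear(f), ontable(e), ontable(f)}, require {clear(e), holding(c)}
    → {clear(e), clear(f), holding(c), ontable(e), ontable(f)}
  through step 2 (pickup(c)): drop {holding(c)}, keep {clear(e), clear(f), ontable(e), ontable(f)}, require {clear(c), handempty, ontable(c)}
    → {clear(c), clear(e), clear(f), handempty, ontable(c), ontable(e), ontable(f)}
  through step 1 (putdown(c)): drop {clear(c), handempty, ontable(c)}, keep {clear(e), clear(f), ontable(e), ontable(f)}, require {holding(c)}
    → {clear(e), clear(f), holding(c), ontable(e), ontable(f)}

== RESULT ==
["clear(e)", "clear(f)", "holding(c)", "ontable(e)", "ontable(f)"]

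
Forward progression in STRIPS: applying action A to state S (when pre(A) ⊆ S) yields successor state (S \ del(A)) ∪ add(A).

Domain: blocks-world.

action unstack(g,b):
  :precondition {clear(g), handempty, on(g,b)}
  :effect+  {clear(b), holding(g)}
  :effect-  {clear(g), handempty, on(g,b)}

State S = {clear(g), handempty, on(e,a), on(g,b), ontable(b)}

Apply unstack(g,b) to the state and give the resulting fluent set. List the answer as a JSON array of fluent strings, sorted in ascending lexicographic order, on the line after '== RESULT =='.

Progress:
  pre ⊆ S: {clear(g), handempty, on(g,b)} ⊆ S  — applicable
  S \ del = {on(e,a), ontable(b)}
  ∪ add   = {clear(b), holding(g), on(e,a), ontable(b)}

== RESULT ==
["clear(b)", "holding(g)", "on(e,a)", "ontable(b)"]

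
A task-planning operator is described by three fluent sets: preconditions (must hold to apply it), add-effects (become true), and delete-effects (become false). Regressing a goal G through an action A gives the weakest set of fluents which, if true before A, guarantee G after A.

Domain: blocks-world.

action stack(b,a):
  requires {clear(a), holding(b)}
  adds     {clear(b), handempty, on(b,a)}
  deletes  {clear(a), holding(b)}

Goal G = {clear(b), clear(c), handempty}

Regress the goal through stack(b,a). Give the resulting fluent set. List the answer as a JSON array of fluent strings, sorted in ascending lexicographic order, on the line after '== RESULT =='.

Compute (G \ add) ∪ pre:
  G ∩ del = {}  (empty — regression defined)
  G \ add = {clear(b), clear(c), handempty} \ {clear(b), handempty, on(b,a)} = {clear(c)}
  ∪ pre   = {clear(c)} ∪ {clear(a), holding(b)}
          = {clear(a), clear(c), holding(b)}

== RESULT ==
["clear(a)", "clear(c)", "holding(b)"]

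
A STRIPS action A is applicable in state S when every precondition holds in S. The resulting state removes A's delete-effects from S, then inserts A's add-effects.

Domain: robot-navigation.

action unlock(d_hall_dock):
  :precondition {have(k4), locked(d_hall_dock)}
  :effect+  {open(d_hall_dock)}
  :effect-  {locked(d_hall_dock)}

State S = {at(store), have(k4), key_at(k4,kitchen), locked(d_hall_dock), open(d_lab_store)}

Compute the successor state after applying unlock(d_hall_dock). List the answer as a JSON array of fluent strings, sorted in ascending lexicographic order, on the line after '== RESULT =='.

Compute (S \ del) ∪ add:
  pre ⊆ S: {have(k4), locked(d_hall_dock)} ⊆ S  — applicable
  S \ del = {at(store), have(k4), key_at(k4,kitchen), open(d_lab_store)}
  ∪ add   = {at(store), have(k4), key_at(k4,kitchen), open(d_hall_dock), open(d_lab_store)}

== RESULT ==
["at(store)", "have(k4)", "key_at(k4,kitchen)", "open(d_hall_dock)", "open(d_lab_store)"]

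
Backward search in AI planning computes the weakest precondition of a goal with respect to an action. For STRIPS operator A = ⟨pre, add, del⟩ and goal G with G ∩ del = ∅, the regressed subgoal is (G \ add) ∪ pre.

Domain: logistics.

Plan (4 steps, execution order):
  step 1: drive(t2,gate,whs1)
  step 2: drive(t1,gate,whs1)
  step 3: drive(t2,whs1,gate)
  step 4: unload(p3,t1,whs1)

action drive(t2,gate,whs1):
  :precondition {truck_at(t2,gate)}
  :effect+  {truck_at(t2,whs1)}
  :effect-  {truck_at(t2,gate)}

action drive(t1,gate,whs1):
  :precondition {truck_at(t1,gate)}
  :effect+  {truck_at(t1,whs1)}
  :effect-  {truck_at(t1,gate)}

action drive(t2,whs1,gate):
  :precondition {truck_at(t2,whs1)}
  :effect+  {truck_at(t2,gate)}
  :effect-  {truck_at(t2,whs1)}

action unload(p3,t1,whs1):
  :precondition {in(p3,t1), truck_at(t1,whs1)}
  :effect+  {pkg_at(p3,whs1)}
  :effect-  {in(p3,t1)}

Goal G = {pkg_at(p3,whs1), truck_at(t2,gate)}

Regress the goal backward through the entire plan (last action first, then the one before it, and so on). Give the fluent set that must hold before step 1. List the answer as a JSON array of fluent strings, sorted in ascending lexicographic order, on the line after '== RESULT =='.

Regress step by step:
  through step 4 (unload(p3,t1,whs1)): drop {pkg_at(p3,whs1)}, keep {truck_at(t2,gate)}, require {in(p3,t1), truck_at(t1,whs1)}
    → {in(p3,t1), truck_at(t1,whs1), truck_at(t2,gate)}
  through step 3 (drive(t2,whs1,gate)): drop {truck_at(t2,gate)}, keep {in(p3,t1), truck_at(t1,whs1)}, require {truck_at(t2,whs1)}
    → {in(p3,t1), truck_at(t1,whs1), truck_at(t2,whs1)}
  through step 2 (drive(t1,gate,whs1)): drop {truck_at(t1,whs1)}, keep {in(p3,t1), truck_at(t2,whs1)}, require {truck_at(t1,gate)}
    → {in(p3,t1), truck_at(t1,gate), truck_at(t2,whs1)}
  through step 1 (drive(t2,gate,whs1)): drop {truck_at(t2,whs1)}, keep {in(p3,t1), truck_at(t1,gate)}, require {truck_at(t2,gate)}
    → {in(p3,t1), truck_at(t1,gate), truck_at(t2,gate)}

== RESULT ==
["in(p3,t1)", "truck_at(t1,gate)", "truck_at(t2,gate)"]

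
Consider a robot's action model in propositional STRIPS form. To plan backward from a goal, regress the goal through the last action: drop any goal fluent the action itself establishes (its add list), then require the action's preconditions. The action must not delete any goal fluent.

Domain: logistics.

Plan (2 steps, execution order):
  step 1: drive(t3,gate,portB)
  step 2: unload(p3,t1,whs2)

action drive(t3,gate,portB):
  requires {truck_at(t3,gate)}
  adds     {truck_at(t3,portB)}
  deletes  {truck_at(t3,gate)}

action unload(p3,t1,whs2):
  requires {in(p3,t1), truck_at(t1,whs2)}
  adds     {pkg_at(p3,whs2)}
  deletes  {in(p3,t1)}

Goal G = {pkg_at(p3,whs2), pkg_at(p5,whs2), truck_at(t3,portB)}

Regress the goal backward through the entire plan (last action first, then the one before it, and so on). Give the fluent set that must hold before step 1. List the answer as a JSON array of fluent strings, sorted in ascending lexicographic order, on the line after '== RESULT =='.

Work backward from the goal:
  through step 2 (unload(p3,t1,whs2)): drop {pkg_at(p3,whs2)}, keep {pkg_at(p5,whs2), truck_at(t3,portB)}, require {in(p3,t1), truck_at(t1,whs2)}
    → {in(p3,t1), pkg_at(p5,whs2), truck_at(t1,whs2), truck_at(t3,portB)}
  through step 1 (drive(t3,gate,portB)): drop {truck_at(t3,portB)}, keep {in(p3,t1), pkg_at(p5,whs2), truck_at(t1,whs2)}, require {truck_at(t3,gate)}
    → {in(p3,t1), pkg_at(p5,whs2), truck_at(t1,whs2), truck_at(t3,gate)}

== RESULT ==
["in(p3,t1)", "pkg_at(p5,whs2)", "truck_at(t1,whs2)", "truck_at(t3,gate)"]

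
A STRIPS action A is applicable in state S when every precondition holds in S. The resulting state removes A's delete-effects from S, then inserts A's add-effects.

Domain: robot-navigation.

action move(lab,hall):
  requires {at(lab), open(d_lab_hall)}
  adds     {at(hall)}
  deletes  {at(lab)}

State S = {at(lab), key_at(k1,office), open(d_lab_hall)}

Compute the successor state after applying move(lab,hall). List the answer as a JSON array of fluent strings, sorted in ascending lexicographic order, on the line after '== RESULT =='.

Compute (S \ del) ∪ add:
  pre ⊆ S: {at(lab), open(d_lab_hall)} ⊆ S  — applicable
  S \ del = {key_at(k1,office), open(d_lab_hall)}
  ∪ add   = {at(hall), key_at(k1,office), open(d_lab_hall)}

== RESULT ==
["at(hall)", "key_at(k1,office)", "open(d_lab_hall)"]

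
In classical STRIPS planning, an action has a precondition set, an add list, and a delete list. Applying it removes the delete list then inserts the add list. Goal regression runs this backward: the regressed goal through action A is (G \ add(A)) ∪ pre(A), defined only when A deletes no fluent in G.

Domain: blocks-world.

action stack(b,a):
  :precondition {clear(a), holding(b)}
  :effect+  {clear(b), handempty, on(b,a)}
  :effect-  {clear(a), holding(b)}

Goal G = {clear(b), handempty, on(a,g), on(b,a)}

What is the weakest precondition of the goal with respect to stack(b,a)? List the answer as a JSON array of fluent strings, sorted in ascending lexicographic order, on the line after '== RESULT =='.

Regress:
  G ∩ del = {}  (empty — regression defined)
  G \ add = {clear(b), handempty, on(a,g), on(b,a)} \ {clear(b), handempty, on(b,a)} = {on(a,g)}
  ∪ pre   = {on(a,g)} ∪ {clear(a), holding(b)}
          = {clear(a), holding(b), on(a,g)}

== RESULT ==
["clear(a)", "holding(b)", "on(a,g)"]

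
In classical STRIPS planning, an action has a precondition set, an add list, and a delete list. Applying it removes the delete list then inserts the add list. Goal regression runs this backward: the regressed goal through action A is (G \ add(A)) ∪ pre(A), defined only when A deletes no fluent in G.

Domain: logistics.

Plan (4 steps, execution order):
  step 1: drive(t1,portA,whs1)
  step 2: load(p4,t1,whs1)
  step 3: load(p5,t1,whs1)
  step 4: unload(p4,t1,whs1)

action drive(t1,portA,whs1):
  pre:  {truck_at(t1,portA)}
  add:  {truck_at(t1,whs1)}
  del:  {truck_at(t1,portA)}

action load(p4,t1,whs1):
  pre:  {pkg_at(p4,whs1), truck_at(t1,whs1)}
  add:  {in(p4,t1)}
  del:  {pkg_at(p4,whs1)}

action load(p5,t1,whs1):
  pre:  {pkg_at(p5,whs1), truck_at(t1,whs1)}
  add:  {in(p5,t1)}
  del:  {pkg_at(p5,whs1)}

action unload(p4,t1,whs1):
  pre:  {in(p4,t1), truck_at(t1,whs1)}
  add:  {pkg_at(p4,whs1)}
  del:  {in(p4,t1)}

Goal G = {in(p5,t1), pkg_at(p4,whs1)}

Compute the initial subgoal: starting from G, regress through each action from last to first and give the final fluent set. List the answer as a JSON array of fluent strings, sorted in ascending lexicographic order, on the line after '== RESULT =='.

Work backward from the goal:
  through step 4 (unload(p4,t1,whs1)): drop {pkg_at(p4,whs1)}, keep {in(p5,t1)}, require {in(p4,t1), truck_at(t1,whs1)}
    → {in(p4,t1), in(p5,t1), truck_at(t1,whs1)}
  through step 3 (load(p5,t1,whs1)): drop {in(p5,t1)}, keep {in(p4,t1), truck_at(t1,whs1)}, require {pkg_at(p5,whs1), truck_at(t1,whs1)}
    → {in(p4,t1), pkg_at(p5,whs1), truck_at(t1,whs1)}
  through step 2 (load(p4,t1,whs1)): drop {in(p4,t1)}, keep {pkg_at(p5,whs1), truck_at(t1,whs1)}, require {pkg_at(p4,whs1), truck_at(t1,whs1)}
    → {pkg_at(p4,whs1), pkg_at(p5,whs1), truck_at(t1,whs1)}
  through step 1 (drive(t1,portA,whs1)): drop {truck_at(t1,whs1)}, keep {pkg_at(p4,whs1), pkg_at(p5,whs1)}, require {truck_at(t1,portA)}
    → {pkg_at(p4,whs1), pkg_at(p5,whs1), truck_at(t1,portA)}

== RESULT ==
["pkg_at(p4,whs1)", "pkg_at(p5,whs1)", "truck_at(t1,portA)"]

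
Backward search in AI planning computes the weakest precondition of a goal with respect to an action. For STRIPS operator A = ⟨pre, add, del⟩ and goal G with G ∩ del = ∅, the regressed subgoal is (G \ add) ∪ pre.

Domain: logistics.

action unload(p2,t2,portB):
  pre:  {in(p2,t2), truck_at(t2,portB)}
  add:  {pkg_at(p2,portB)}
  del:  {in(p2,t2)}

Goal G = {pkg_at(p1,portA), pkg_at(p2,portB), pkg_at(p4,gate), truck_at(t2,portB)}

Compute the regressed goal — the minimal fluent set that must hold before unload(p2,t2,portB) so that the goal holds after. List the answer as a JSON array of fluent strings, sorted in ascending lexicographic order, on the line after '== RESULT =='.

Compute (G \ add) ∪ pre:
  G ∩ del = {}  (empty — regression defined)
  G \ add = {pkg_at(p1,portA), pkg_at(p2,portB), pkg_at(p4,gate), truck_at(t2,portB)} \ {pkg_at(p2,portB)} = {pkg_at(p1,portA), pkg_at(p4,gate), truck_at(t2,portB)}
  ∪ pre   = {pkg_at(p1,portA), pkg_at(p4,gate), truck_at(t2,portB)} ∪ {in(p2,t2), truck_at(t2,portB)}
          = {in(p2,t2), pkg_at(p1,portA), pkg_at(p4,gate), truck_at(t2,portB)}

== RESULT ==
["in(p2,t2)", "pkg_at(p1,portA)", "pkg_at(p4,gate)", "truck_at(t2,portB)"]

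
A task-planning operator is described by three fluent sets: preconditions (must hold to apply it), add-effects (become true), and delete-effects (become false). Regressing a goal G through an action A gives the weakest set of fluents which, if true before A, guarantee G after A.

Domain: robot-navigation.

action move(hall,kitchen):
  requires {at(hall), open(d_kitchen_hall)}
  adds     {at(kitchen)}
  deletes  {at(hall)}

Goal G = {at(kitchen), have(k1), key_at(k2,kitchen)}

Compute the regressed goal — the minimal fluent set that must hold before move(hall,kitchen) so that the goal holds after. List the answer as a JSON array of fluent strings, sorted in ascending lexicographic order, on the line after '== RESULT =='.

Regress:
  G ∩ del = {}  (empty — regression defined)
  G \ add = {at(kitchen), have(k1), key_at(k2,kitchen)} \ {at(kitchen)} = {have(k1), key_at(k2,kitchen)}
  ∪ pre   = {have(k1), key_at(k2,kitchen)} ∪ {at(hall), open(d_kitchen_hall)}
          = {at(hall), have(k1), key_at(k2,kitchen), open(d_kitchen_hall)}

== RESULT ==
["at(hall)", "have(k1)", "key_at(k2,kitchen)", "open(d_kitchen_hall)"]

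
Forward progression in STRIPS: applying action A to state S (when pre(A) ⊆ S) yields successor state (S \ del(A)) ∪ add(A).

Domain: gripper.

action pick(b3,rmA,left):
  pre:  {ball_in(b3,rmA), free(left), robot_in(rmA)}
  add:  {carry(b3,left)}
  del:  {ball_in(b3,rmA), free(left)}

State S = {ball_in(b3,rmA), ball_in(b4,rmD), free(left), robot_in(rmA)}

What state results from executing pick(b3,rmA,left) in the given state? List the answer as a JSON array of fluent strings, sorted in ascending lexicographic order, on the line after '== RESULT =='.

Progress:
  pre ⊆ S: {ball_in(b3,rmA), free(left), robot_in(rmA)} ⊆ S  — applicable
  S \ del = {ball_in(b4,rmD), robot_in(rmA)}
  ∪ add   = {ball_in(b4,rmD), carry(b3,left), robot_in(rmA)}

== RESULT ==
["ball_in(b4,rmD)", "carry(b3,left)", "robot_in(rmA)"]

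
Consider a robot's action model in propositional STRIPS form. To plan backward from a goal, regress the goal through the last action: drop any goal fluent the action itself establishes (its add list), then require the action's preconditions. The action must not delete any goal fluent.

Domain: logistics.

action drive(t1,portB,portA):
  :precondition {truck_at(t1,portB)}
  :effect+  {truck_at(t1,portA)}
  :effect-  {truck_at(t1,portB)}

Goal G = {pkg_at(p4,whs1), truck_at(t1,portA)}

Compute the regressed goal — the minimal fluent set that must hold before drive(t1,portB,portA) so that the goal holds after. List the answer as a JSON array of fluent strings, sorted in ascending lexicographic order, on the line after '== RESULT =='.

Regress:
  G ∩ del = {}  (empty — regression defined)
  G \ add = {pkg_at(p4,whs1), truck_at(t1,portA)} \ {truck_at(t1,portA)} = {pkg_at(p4,whs1)}
  ∪ pre   = {pkg_at(p4,whs1)} ∪ {truck_at(t1,portB)}
          = {pkg_at(p4,whs1), truck_at(t1,portB)}

== RESULT ==
["pkg_at(p4,whs1)", "truck_at(t1,portB)"]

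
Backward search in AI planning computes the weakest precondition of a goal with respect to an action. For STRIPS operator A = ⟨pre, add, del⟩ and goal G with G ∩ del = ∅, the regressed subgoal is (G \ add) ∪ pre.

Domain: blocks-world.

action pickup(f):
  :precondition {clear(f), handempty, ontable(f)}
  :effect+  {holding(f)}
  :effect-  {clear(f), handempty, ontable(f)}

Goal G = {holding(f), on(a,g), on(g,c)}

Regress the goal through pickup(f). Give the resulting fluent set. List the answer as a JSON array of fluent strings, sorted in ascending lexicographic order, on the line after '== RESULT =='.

Regress:
  G ∩ del = {}  (empty — regression defined)
  G \ add = {holding(f), on(a,g), on(g,c)} \ {holding(f)} = {on(a,g), on(g,c)}
  ∪ pre   = {on(a,g), on(g,c)} ∪ {clear(f), handempty, ontable(f)}
          = {clear(f), handempty, on(a,g), on(g,c), ontable(f)}

== RESULT ==
["clear(f)", "handempty", "on(a,g)", "on(g,c)", "ontable(f)"]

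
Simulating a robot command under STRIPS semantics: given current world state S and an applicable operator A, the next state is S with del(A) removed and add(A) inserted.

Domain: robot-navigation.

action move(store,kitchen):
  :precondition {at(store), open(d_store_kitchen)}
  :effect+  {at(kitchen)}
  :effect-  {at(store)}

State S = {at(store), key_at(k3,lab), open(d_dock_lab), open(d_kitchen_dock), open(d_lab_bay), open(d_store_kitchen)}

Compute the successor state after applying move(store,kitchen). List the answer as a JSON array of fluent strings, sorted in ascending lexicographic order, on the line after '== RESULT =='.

Compute (S \ del) ∪ add:
  pre ⊆ S: {at(store), open(d_store_kitchen)} ⊆ S  — applicable
  S \ del = {key_at(k3,lab), open(d_dock_lab), open(d_kitchen_dock), open(d_lab_bay), open(d_store_kitchen)}
  ∪ add   = {at(kitchen), key_at(k3,lab), open(d_dock_lab), open(d_kitchen_dock), open(d_lab_bay), open(d_store_kitchen)}

== RESULT ==
["at(kitchen)", "key_at(k3,lab)", "open(d_dock_lab)", "open(d_kitchen_dock)", "open(d_lab_bay)", "open(d_store_kitchen)"]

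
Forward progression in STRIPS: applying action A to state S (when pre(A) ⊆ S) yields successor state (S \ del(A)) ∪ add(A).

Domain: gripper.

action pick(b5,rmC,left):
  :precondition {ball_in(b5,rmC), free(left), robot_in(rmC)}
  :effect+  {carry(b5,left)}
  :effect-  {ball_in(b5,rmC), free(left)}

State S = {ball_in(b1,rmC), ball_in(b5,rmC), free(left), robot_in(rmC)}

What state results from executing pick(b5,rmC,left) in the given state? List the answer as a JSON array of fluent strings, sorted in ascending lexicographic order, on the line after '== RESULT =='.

Progress:
  pre ⊆ S: {ball_in(b5,rmC), free(left), robot_in(rmC)} ⊆ S  — applicable
  S \ del = {ball_in(b1,rmC), robot_in(rmC)}
  ∪ add   = {ball_in(b1,rmC), carry(b5,left), robot_in(rmC)}

== RESULT ==
["ball_in(b1,rmC)", "carry(b5,left)", "robot_in(rmC)"]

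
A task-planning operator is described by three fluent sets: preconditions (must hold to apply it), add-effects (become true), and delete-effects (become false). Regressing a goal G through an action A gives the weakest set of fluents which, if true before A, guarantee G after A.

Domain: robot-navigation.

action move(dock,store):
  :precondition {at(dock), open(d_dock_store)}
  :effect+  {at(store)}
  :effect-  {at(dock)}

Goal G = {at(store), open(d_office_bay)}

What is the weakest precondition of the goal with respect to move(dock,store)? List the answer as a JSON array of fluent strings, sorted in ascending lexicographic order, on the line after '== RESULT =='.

Regress:
  G ∩ del = {}  (empty — regression defined)
  G \ add = {at(store), open(d_office_bay)} \ {at(store)} = {open(d_office_bay)}
  ∪ pre   = {open(d_office_bay)} ∪ {at(dock), open(d_dock_store)}
          = {at(dock), open(d_dock_store), open(d_office_bay)}

== RESULT ==
["at(dock)", "open(d_dock_store)", "open(d_office_bay)"]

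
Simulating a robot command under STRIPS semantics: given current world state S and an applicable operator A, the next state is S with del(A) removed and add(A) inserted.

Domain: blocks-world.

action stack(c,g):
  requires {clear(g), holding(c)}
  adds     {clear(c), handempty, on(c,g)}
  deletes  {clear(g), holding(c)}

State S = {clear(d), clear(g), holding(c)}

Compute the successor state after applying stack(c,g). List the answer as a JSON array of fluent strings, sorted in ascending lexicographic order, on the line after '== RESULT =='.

Compute (S \ del) ∪ add:
  pre ⊆ S: {clear(g), holding(c)} ⊆ S  — applicable
  S \ del = {clear(d)}
  ∪ add   = {clear(c), clear(d), handempty, on(c,g)}

== RESULT ==
["clear(c)", "clear(d)", "handempty", "on(c,g)"]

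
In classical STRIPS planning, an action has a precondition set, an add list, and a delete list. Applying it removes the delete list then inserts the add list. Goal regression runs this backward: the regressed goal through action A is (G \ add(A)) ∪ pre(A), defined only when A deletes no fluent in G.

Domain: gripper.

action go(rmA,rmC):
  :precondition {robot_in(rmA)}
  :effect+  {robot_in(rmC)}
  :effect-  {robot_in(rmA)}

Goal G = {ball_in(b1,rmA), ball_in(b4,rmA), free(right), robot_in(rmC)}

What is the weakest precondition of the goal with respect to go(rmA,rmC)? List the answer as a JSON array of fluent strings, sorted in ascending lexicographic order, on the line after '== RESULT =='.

Compute (G \ add) ∪ pre:
  G ∩ del = {}  (empty — regression defined)
  G \ add = {ball_in(b1,rmA), ball_in(b4,rmA), free(right), robot_in(rmC)} \ {robot_in(rmC)} = {ball_in(b1,rmA), ball_in(b4,rmA), free(right)}
  ∪ pre   = {ball_in(b1,rmA), ball_in(b4,rmA), free(right)} ∪ {robot_in(rmA)}
          = {ball_in(b1,rmA), ball_in(b4,rmA), free(right), robot_in(rmA)}

== RESULT ==
["ball_in(b1,rmA)", "ball_in(b4,rmA)", "free(right)", "robot_in(rmA)"]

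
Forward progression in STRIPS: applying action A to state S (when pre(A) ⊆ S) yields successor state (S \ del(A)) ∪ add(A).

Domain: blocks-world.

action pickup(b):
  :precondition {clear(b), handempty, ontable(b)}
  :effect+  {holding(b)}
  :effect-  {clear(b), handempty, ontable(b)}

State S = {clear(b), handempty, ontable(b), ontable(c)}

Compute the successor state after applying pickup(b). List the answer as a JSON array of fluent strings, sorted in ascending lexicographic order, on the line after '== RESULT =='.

Progress:
  pre ⊆ S: {clear(b), handempty, ontable(b)} ⊆ S  — applicable
  S \ del = {ontable(c)}
  ∪ add   = {holding(b), ontable(c)}

== RESULT ==
["holding(b)", "ontable(c)"]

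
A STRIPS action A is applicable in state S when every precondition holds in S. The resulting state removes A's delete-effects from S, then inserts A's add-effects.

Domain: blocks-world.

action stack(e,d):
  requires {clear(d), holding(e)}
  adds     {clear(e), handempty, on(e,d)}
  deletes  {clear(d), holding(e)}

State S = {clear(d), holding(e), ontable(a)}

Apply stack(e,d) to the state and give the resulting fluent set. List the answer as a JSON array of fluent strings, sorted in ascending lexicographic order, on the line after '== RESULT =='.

Compute (S \ del) ∪ add:
  pre ⊆ S: {clear(d), holding(e)} ⊆ S  — applicable
  S \ del = {ontable(a)}
  ∪ add   = {clear(e), handempty, on(e,d), ontable(a)}

== RESULT ==
["clear(e)", "handempty", "on(e,d)", "ontable(a)"]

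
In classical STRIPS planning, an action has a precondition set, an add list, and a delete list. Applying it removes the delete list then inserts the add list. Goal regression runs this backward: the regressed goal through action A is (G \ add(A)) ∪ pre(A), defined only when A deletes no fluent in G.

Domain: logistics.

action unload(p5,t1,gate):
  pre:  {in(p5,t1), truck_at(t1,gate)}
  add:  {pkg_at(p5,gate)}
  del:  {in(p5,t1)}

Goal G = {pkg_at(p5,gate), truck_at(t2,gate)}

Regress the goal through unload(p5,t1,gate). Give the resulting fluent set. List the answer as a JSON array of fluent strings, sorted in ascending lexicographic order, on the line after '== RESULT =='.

Compute (G \ add) ∪ pre:
  G ∩ del = {}  (empty — regression defined)
  G \ add = {pkg_at(p5,gate), truck_at(t2,gate)} \ {pkg_at(p5,gate)} = {truck_at(t2,gate)}
  ∪ pre   = {truck_at(t2,gate)} ∪ {in(p5,t1), truck_at(t1,gate)}
          = {in(p5,t1), truck_at(t1,gate), truck_at(t2,gate)}

== RESULT ==
["in(p5,t1)", "truck_at(t1,gate)", "truck_at(t2,gate)"]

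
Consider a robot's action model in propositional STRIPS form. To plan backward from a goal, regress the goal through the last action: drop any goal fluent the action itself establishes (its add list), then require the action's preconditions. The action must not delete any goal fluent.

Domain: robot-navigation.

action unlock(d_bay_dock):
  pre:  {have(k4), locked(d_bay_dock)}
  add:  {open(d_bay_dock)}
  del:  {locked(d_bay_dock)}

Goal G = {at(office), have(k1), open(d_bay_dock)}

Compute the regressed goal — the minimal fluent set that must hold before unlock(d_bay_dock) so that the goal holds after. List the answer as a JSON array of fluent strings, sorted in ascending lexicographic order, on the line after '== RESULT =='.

Regress:
  G ∩ del = {}  (empty — regression defined)
  G \ add = {at(office), have(k1), open(d_bay_dock)} \ {open(d_bay_dock)} = {at(office), have(k1)}
  ∪ pre   = {at(office), have(k1)} ∪ {have(k4), locked(d_bay_dock)}
          = {at(office), have(k1), have(k4), locked(d_bay_dock)}

== RESULT ==
["at(office)", "have(k1)", "have(k4)", "locked(d_bay_dock)"]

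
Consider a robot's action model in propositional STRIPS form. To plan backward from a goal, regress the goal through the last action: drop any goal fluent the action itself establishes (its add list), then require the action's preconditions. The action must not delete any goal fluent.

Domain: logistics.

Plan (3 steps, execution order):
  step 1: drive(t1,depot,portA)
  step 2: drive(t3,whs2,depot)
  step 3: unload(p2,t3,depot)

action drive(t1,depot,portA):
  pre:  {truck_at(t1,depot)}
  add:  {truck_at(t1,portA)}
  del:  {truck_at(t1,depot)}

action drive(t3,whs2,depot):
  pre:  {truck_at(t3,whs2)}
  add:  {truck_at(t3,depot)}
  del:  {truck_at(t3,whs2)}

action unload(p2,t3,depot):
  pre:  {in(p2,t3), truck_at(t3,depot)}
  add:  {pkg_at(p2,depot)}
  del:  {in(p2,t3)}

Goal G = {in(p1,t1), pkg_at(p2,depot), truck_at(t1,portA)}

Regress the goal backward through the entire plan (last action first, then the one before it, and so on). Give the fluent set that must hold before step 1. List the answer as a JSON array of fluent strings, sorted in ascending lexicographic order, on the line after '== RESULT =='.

Regress step by step:
  through step 3 (unload(p2,t3,depot)): drop {pkg_at(p2,depot)}, keep {in(p1,t1), truck_at(t1,portA)}, require {in(p2,t3), truck_at(t3,depot)}
    → {in(p1,t1), in(p2,t3), truck_at(t1,portA), truck_at(t3,depot)}
  through step 2 (drive(t3,whs2,depot)): drop {truck_at(t3,depot)}, keep {in(p1,t1), in(p2,t3), truck_at(t1,portA)}, require {truck_at(t3,whs2)}
    → {in(p1,t1), in(p2,t3), truck_at(t1,portA), truck_at(t3,whs2)}
  through step 1 (drive(t1,depot,portA)): drop {truck_at(t1,portA)}, keep {in(p1,t1), in(p2,t3), truck_at(t3,whs2)}, require {truck_at(t1,depot)}
    → {in(p1,t1), in(p2,t3), truck_at(t1,depot), truck_at(t3,whs2)}

== RESULT ==
["in(p1,t1)", "in(p2,t3)", "truck_at(t1,depot)", "truck_at(t3,whs2)"]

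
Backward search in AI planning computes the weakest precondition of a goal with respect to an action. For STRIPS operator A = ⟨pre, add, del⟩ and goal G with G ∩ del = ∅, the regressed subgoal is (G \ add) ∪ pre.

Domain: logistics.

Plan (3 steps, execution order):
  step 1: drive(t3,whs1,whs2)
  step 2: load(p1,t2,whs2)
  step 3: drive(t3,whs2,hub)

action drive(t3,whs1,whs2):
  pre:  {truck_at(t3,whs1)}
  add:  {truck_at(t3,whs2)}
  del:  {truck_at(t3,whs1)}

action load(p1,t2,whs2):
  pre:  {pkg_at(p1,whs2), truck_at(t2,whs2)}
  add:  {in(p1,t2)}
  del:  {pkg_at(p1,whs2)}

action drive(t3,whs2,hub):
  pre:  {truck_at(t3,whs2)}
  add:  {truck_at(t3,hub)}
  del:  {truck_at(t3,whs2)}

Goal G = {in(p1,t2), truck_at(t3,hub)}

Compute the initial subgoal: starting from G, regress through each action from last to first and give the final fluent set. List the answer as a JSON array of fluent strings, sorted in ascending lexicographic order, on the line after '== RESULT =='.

Work backward from the goal:
  through step 3 (drive(t3,whs2,hub)): drop {truck_at(t3,hub)}, keep {in(p1,t2)}, require {truck_at(t3,whs2)}
    → {in(p1,t2), truck_at(t3,whs2)}
  through step 2 (load(p1,t2,whs2)): drop {in(p1,t2)}, keep {truck_at(t3,whs2)}, require {pkg_at(p1,whs2), truck_at(t2,whs2)}
    → {pkg_at(p1,whs2), truck_at(t2,whs2), truck_at(t3,whs2)}
  through step 1 (drive(t3,whs1,whs2)): drop {truck_at(t3,whs2)}, keep {pkg_at(p1,whs2), truck_at(t2,whs2)}, require {truck_at(t3,whs1)}
    → {pkg_at(p1,whs2), truck_at(t2,whs2), truck_at(t3,whs1)}

== RESULT ==
["pkg_at(p1,whs2)", "truck_at(t2,whs2)", "truck_at(t3,whs1)"]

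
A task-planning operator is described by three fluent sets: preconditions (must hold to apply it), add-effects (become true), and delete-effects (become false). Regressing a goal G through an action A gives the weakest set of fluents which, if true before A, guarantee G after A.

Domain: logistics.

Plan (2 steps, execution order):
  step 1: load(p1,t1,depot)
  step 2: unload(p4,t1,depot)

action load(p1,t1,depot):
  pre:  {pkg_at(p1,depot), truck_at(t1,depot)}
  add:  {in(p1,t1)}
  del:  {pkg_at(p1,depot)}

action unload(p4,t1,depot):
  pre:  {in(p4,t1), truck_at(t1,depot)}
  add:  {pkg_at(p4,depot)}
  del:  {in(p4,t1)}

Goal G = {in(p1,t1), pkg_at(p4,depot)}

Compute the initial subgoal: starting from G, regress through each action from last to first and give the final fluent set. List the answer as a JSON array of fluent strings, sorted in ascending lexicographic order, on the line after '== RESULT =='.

Regress step by step:
  through step 2 (unload(p4,t1,depot)): drop {pkg_at(p4,depot)}, keep {in(p1,t1)}, require {in(p4,t1), truck_at(t1,depot)}
    → {in(p1,t1), in(p4,t1), truck_at(t1,depot)}
  through step 1 (load(p1,t1,depot)): drop {in(p1,t1)}, keep {in(p4,t1), truck_at(t1,depot)}, require {pkg_at(p1,depot), truck_at(t1,depot)}
    → {in(p4,t1), pkg_at(p1,depot), truck_at(t1,depot)}

== RESULT ==
["in(p4,t1)", "pkg_at(p1,depot)", "truck_at(t1,depot)"]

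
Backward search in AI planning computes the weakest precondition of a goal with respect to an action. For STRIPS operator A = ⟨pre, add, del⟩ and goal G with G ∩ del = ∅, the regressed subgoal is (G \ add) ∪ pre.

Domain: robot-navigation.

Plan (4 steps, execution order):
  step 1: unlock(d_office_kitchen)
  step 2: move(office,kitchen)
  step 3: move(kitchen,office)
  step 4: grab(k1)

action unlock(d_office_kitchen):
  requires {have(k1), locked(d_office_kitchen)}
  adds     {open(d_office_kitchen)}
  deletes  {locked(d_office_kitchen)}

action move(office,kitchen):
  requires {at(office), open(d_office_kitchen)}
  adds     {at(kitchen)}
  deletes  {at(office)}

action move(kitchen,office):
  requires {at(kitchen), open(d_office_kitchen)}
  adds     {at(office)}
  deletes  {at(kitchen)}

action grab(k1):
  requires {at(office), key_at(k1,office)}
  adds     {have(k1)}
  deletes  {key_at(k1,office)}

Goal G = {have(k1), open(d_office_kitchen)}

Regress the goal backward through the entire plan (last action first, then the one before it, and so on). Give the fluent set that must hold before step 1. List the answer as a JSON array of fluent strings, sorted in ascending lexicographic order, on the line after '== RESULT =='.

Regress step by step:
  through step 4 (grab(k1)): drop {have(k1)}, keep {open(d_office_kitchen)}, require {at(office), key_at(k1,office)}
    → {at(office), key_at(k1,office), open(d_office_kitchen)}
  through step 3 (move(kitchen,office)): drop {at(office)}, keep {key_at(k1,office), open(d_office_kitchen)}, require {at(kitchen), open(d_office_kitchen)}
    → {at(kitchen), key_at(k1,office), open(d_office_kitchen)}
  through step 2 (move(office,kitchen)): drop {at(kitchen)}, keep {key_at(k1,office), open(d_office_kitchen)}, require {at(office), open(d_office_kitchen)}
    → {at(office), key_at(k1,office), open(d_office_kitchen)}
  through step 1 (unlock(d_office_kitchen)): drop {open(d_office_kitchen)}, keep {at(office), key_at(k1,office)}, require {have(k1), locked(d_office_kitchen)}
    → {at(office), have(k1), key_at(k1,office), locked(d_office_kitchen)}

== RESULT ==
["at(office)", "have(k1)", "key_at(k1,office)", "locked(d_office_kitchen)"]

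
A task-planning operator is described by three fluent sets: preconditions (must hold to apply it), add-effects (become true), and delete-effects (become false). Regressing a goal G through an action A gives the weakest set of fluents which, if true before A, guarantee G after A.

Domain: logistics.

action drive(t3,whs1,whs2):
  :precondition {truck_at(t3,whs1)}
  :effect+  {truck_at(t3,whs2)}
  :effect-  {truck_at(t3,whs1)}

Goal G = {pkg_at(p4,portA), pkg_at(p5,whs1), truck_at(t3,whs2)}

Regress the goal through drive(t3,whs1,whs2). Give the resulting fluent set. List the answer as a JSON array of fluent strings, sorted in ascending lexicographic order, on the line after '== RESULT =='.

Regress:
  G ∩ del = {}  (empty — regression defined)
  G \ add = {pkg_at(p4,portA), pkg_at(p5,whs1), truck_at(t3,whs2)} \ {truck_at(t3,whs2)} = {pkg_at(p4,portA), pkg_at(p5,whs1)}
  ∪ pre   = {pkg_at(p4,portA), pkg_at(p5,whs1)} ∪ {truck_at(t3,whs1)}
          = {pkg_at(p4,portA), pkg_at(p5,whs1), truck_at(t3,whs1)}

== RESULT ==
["pkg_at(p4,portA)", "pkg_at(p5,whs1)", "truck_at(t3,whs1)"]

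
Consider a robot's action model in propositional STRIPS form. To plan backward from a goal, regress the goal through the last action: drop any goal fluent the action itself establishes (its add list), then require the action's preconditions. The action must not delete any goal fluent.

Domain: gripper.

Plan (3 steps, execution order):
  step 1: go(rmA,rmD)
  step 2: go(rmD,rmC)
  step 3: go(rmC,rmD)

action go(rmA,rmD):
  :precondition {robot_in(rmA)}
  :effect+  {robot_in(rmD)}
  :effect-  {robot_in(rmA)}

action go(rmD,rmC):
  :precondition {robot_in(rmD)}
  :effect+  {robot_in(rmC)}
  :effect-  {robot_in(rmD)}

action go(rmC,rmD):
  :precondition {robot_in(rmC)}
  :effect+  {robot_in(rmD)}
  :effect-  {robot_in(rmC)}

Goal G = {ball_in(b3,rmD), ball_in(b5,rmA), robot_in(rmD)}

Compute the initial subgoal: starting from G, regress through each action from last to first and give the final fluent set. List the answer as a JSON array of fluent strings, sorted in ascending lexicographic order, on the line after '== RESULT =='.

Work backward from the goal:
  through step 3 (go(rmC,rmD)): drop {robot_in(rmD)}, keep {ball_in(b3,rmD), ball_in(b5,rmA)}, require {robot_in(rmC)}
    → {ball_in(b3,rmD), ball_in(b5,rmA), robot_in(rmC)}
  through step 2 (go(rmD,rmC)): drop {robot_in(rmC)}, keep {ball_in(b3,rmD), ball_in(b5,rmA)}, require {robot_in(rmD)}
    → {ball_in(b3,rmD), ball_in(b5,rmA), robot_in(rmD)}
  through step 1 (go(rmA,rmD)): drop {robot_in(rmD)}, keep {ball_in(b3,rmD), ball_in(b5,rmA)}, require {robot_in(rmA)}
    → {ball_in(b3,rmD), ball_in(b5,rmA), robot_in(rmA)}

== RESULT ==
["ball_in(b3,rmD)", "ball_in(b5,rmA)", "robot_in(rmA)"]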